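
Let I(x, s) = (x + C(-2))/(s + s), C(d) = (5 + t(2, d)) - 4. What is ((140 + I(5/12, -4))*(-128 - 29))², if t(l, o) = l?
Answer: 4425313871449/9216 ≈ 4.8018e+8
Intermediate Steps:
C(d) = 3 (C(d) = (5 + 2) - 4 = 7 - 4 = 3)
I(x, s) = (3 + x)/(2*s) (I(x, s) = (x + 3)/(s + s) = (3 + x)/((2*s)) = (3 + x)*(1/(2*s)) = (3 + x)/(2*s))
((140 + I(5/12, -4))*(-128 - 29))² = ((140 + (½)*(3 + 5/12)/(-4))*(-128 - 29))² = ((140 + (½)*(-¼)*(3 + 5*(1/12)))*(-157))² = ((140 + (½)*(-¼)*(3 + 5/12))*(-157))² = ((140 + (½)*(-¼)*(41/12))*(-157))² = ((140 - 41/96)*(-157))² = ((13399/96)*(-157))² = (-2103643/96)² = 4425313871449/9216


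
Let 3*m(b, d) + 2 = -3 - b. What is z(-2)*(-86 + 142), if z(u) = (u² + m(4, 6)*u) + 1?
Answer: 616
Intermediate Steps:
m(b, d) = -5/3 - b/3 (m(b, d) = -⅔ + (-3 - b)/3 = -⅔ + (-1 - b/3) = -5/3 - b/3)
z(u) = 1 + u² - 3*u (z(u) = (u² + (-5/3 - ⅓*4)*u) + 1 = (u² + (-5/3 - 4/3)*u) + 1 = (u² - 3*u) + 1 = 1 + u² - 3*u)
z(-2)*(-86 + 142) = (1 + (-2)² - 3*(-2))*(-86 + 142) = (1 + 4 + 6)*56 = 11*56 = 616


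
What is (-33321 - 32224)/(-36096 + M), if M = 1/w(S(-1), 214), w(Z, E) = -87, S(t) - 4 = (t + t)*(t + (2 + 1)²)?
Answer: 5702415/3140353 ≈ 1.8159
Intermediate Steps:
S(t) = 4 + 2*t*(9 + t) (S(t) = 4 + (t + t)*(t + (2 + 1)²) = 4 + (2*t)*(t + 3²) = 4 + (2*t)*(t + 9) = 4 + (2*t)*(9 + t) = 4 + 2*t*(9 + t))
M = -1/87 (M = 1/(-87) = -1/87 ≈ -0.011494)
(-33321 - 32224)/(-36096 + M) = (-33321 - 32224)/(-36096 - 1/87) = -65545/(-3140353/87) = -65545*(-87/3140353) = 5702415/3140353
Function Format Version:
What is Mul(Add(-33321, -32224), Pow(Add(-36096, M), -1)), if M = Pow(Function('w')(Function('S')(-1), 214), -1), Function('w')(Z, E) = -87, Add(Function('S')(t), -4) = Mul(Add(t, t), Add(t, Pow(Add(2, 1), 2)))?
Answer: Rational(5702415, 3140353) ≈ 1.8159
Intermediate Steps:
Function('S')(t) = Add(4, Mul(2, t, Add(9, t))) (Function('S')(t) = Add(4, Mul(Add(t, t), Add(t, Pow(Add(2, 1), 2)))) = Add(4, Mul(Mul(2, t), Add(t, Pow(3, 2)))) = Add(4, Mul(Mul(2, t), Add(t, 9))) = Add(4, Mul(Mul(2, t), Add(9, t))) = Add(4, Mul(2, t, Add(9, t))))
M = Rational(-1, 87) (M = Pow(-87, -1) = Rational(-1, 87) ≈ -0.011494)
Mul(Add(-33321, -32224), Pow(Add(-36096, M), -1)) = Mul(Add(-33321, -32224), Pow(Add(-36096, Rational(-1, 87)), -1)) = Mul(-65545, Pow(Rational(-3140353, 87), -1)) = Mul(-65545, Rational(-87, 3140353)) = Rational(5702415, 3140353)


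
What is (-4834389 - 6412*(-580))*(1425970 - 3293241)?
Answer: 2082808224259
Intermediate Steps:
(-4834389 - 6412*(-580))*(1425970 - 3293241) = (-4834389 + 3718960)*(-1867271) = -1115429*(-1867271) = 2082808224259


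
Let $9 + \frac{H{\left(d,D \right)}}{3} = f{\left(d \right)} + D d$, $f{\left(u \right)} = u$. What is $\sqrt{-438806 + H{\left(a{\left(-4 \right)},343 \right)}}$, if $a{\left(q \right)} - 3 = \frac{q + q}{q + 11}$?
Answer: $\frac{i \sqrt{21408905}}{7} \approx 661.0 i$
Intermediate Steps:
$a{\left(q \right)} = 3 + \frac{2 q}{11 + q}$ ($a{\left(q \right)} = 3 + \frac{q + q}{q + 11} = 3 + \frac{2 q}{11 + q}$)
$H{\left(d,D \right)} = -27 + 3 d + 3 D d$ ($H{\left(d,D \right)} = -27 + 3 \left(d + D d\right) = -27 + \left(3 d + 3 D d\right) = -27 + 3 d + 3 D d$)
$\sqrt{-438806 + H{\left(a{\left(-4 \right)},343 \right)}} = \sqrt{-438806 + \left(-27 + 3 \frac{33 + 5 \left(-4\right)}{11 - 4} + 3 \cdot 343 \frac{33 + 5 \left(-4\right)}{11 - 4}\right)} = \sqrt{-438806 + \left(-27 + 3 \frac{33 - 20}{7} + 3 \cdot 343 \frac{33 - 20}{7}\right)} = \sqrt{-438806 + \left(-27 + 3 \cdot \frac{1}{7} \cdot 13 + 3 \cdot 343 \cdot \frac{1}{7} \cdot 13\right)} = \sqrt{-438806 + \left(-27 + 3 \cdot \frac{13}{7} + 3 \cdot 343 \cdot \frac{13}{7}\right)} = \sqrt{-438806 + \left(-27 + \frac{39}{7} + 1911\right)} = \sqrt{-438806 + \frac{13227}{7}} = \sqrt{- \frac{3058415}{7}} = \frac{i \sqrt{21408905}}{7}$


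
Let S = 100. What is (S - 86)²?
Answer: 196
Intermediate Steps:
(S - 86)² = (100 - 86)² = 14² = 196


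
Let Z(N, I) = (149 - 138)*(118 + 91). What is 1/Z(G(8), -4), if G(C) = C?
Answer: 1/2299 ≈ 0.00043497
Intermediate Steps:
Z(N, I) = 2299 (Z(N, I) = 11*209 = 2299)
1/Z(G(8), -4) = 1/2299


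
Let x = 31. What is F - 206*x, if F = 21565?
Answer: 15179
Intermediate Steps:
F - 206*x = 21565 - 206*31 = 21565 - 6386 = 15179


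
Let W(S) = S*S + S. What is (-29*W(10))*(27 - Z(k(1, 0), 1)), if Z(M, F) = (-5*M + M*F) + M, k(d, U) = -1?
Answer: -76560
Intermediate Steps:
Z(M, F) = -4*M + F*M (Z(M, F) = (-5*M + F*M) + M = -4*M + F*M)
W(S) = S + S**2 (W(S) = S**2 + S = S + S**2)
(-29*W(10))*(27 - Z(k(1, 0), 1)) = (-290*(1 + 10))*(27 - (-1)*(-4 + 1)) = (-290*11)*(27 - (-1)*(-3)) = (-29*110)*(27 - 1*3) = -3190*(27 - 3) = -3190*24 = -76560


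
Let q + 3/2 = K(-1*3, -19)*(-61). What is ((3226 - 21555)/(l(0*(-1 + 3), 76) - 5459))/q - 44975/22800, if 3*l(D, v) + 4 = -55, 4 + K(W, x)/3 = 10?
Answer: -5426760727/2746850064 ≈ -1.9756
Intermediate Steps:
K(W, x) = 18 (K(W, x) = -12 + 3*10 = -12 + 30 = 18)
l(D, v) = -59/3 (l(D, v) = -4/3 + (1/3)*(-55) = -4/3 - 55/3 = -59/3)
q = -2199/2 (q = -3/2 + 18*(-61) = -3/2 - 1098 = -2199/2 ≈ -1099.5)
((3226 - 21555)/(l(0*(-1 + 3), 76) - 5459))/q - 44975/22800 = ((3226 - 21555)/(-59/3 - 5459))/(-2199/2) - 44975/22800 = -18329/(-16436/3)*(-2/2199) - 44975*1/22800 = -18329*(-3/16436)*(-2/2199) - 1799/912 = (54987/16436)*(-2/2199) - 1799/912 = -18329/6023794 - 1799/912 = -5426760727/2746850064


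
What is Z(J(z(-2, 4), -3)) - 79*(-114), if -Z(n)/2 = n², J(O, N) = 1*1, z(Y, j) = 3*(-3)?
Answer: 9004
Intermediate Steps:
z(Y, j) = -9
J(O, N) = 1
Z(n) = -2*n²
Z(J(z(-2, 4), -3)) - 79*(-114) = -2*1² - 79*(-114) = -2*1 + 9006 = -2 + 9006 = 9004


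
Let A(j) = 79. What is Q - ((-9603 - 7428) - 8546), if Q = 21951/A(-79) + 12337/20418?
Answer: 41705433835/1613022 ≈ 25855.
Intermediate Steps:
Q = 449170141/1613022 (Q = 21951/79 + 12337/20418 = 449170141/1613022 ≈ 278.46)
Q - ((-9603 - 7428) - 8546) = 449170141/1613022 - ((-9603 - 7428) - 8546) = 449170141/1613022 - (-17031 - 8546) = 449170141/1613022 - 1*(-25577) = 449170141/1613022 + 25577 = 41705433835/1613022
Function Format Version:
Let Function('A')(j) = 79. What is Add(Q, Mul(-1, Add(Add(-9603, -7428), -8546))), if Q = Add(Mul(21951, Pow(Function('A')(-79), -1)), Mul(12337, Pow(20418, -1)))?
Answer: Rational(41705433835, 1613022) ≈ 25855.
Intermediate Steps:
Q = Rational(449170141, 1613022) (Q = Add(Mul(21951, Pow(79, -1)), Mul(12337, Pow(20418, -1))) = Add(Mul(21951, Rational(1, 79)), Mul(12337, Rational(1, 20418))) = Add(Rational(21951, 79), Rational(12337, 20418)) = Rational(449170141, 1613022) ≈ 278.46)
Add(Q, Mul(-1, Add(Add(-9603, -7428), -8546))) = Add(Rational(449170141, 1613022), Mul(-1, Add(Add(-9603, -7428), -8546))) = Add(Rational(449170141, 1613022), Mul(-1, Add(-17031, -8546))) = Add(Rational(449170141, 1613022), Mul(-1, -25577)) = Add(Rational(449170141, 1613022), 25577) = Rational(41705433835, 1613022)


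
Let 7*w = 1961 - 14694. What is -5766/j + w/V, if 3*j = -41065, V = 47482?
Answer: 746646401/1949848330 ≈ 0.38293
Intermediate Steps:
j = -41065/3 (j = (⅓)*(-41065) = -41065/3 ≈ -13688.)
w = -1819 (w = (1961 - 14694)/7 = (⅐)*(-12733) = -1819)
-5766/j + w/V = -5766/(-41065/3) - 1819/47482 = -5766*(-3/41065) - 1819*1/47482 = 17298/41065 - 1819/47482 = 746646401/1949848330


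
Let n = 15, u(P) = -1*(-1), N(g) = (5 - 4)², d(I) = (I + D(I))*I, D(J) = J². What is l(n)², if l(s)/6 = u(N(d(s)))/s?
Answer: 4/25 ≈ 0.16000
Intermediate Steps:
d(I) = I*(I + I²) (d(I) = (I + I²)*I = I*(I + I²))
N(g) = 1 (N(g) = 1² = 1)
u(P) = 1
l(s) = 6/s (l(s) = 6*(1/s) = 6/s)
l(n)² = (6/15)² = (6*(1/15))² = (⅖)² = 4/25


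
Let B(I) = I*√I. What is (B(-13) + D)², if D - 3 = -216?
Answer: 43172 + 5538*I*√13 ≈ 43172.0 + 19968.0*I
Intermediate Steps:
D = -213 (D = 3 - 216 = -213)
B(I) = I^(3/2)
(B(-13) + D)² = ((-13)^(3/2) - 213)² = (-13*I*√13 - 213)² = (-213 - 13*I*√13)²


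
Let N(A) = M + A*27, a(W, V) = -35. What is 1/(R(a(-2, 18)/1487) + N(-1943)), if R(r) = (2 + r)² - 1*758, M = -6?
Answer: -2211169/117680832304 ≈ -1.8790e-5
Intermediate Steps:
N(A) = -6 + 27*A (N(A) = -6 + A*27 = -6 + 27*A)
R(r) = -758 + (2 + r)² (R(r) = (2 + r)² - 758 = -758 + (2 + r)²)
1/(R(a(-2, 18)/1487) + N(-1943)) = 1/((-758 + (2 - 35/1487)²) + (-6 + 27*(-1943))) = 1/((-758 + (2 - 35*1/1487)²) + (-6 - 52461)) = 1/((-758 + (2 - 35/1487)²) - 52467) = 1/((-758 + (2939/1487)²) - 52467) = 1/((-758 + 8637721/2211169) - 52467) = 1/(-1667428381/2211169 - 52467) = 1/(-117680832304/2211169) = -2211169/117680832304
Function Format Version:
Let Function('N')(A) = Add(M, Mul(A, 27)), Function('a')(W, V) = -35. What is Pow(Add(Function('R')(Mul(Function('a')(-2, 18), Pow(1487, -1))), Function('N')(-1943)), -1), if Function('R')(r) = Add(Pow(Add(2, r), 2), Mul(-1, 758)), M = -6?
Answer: Rational(-2211169, 117680832304) ≈ -1.8790e-5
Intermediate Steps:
Function('N')(A) = Add(-6, Mul(27, A)) (Function('N')(A) = Add(-6, Mul(A, 27)) = Add(-6, Mul(27, A)))
Function('R')(r) = Add(-758, Pow(Add(2, r), 2)) (Function('R')(r) = Add(Pow(Add(2, r), 2), -758) = Add(-758, Pow(Add(2, r), 2)))
Pow(Add(Function('R')(Mul(Function('a')(-2, 18), Pow(1487, -1))), Function('N')(-1943)), -1) = Pow(Add(Add(-758, Pow(Add(2, Mul(-35, Pow(1487, -1))), 2)), Add(-6, Mul(27, -1943))), -1) = Pow(Add(Add(-758, Pow(Add(2, Mul(-35, Rational(1, 1487))), 2)), Add(-6, -52461)), -1) = Pow(Add(Add(-758, Pow(Add(2, Rational(-35, 1487)), 2)), -52467), -1) = Pow(Add(Add(-758, Pow(Rational(2939, 1487), 2)), -52467), -1) = Pow(Add(Add(-758, Rational(8637721, 2211169)), -52467), -1) = Pow(Add(Rational(-1667428381, 2211169), -52467), -1) = Pow(Rational(-117680832304, 2211169), -1) = Rational(-2211169, 117680832304)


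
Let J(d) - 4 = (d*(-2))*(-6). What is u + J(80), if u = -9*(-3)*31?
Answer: 1801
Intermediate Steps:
u = 837 (u = 27*31 = 837)
J(d) = 4 + 12*d (J(d) = 4 + (d*(-2))*(-6) = 4 - 2*d*(-6) = 4 + 12*d)
u + J(80) = 837 + (4 + 12*80) = 837 + (4 + 960) = 837 + 964 = 1801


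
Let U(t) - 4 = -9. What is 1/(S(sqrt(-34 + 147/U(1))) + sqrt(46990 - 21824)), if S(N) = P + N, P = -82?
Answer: 5/(-410 + 5*sqrt(25166) + I*sqrt(1585)) ≈ 0.012909 - 0.0013412*I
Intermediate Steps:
U(t) = -5 (U(t) = 4 - 9 = -5)
S(N) = -82 + N
1/(S(sqrt(-34 + 147/U(1))) + sqrt(46990 - 21824)) = 1/((-82 + sqrt(-34 + 147/(-5))) + sqrt(46990 - 21824)) = 1/((-82 + sqrt(-34 + 147*(-1/5))) + sqrt(25166)) = 1/((-82 + sqrt(-34 - 147/5)) + sqrt(25166)) = 1/((-82 + sqrt(-317/5)) + sqrt(25166)) = 1/((-82 + I*sqrt(1585)/5) + sqrt(25166)) = 1/(-82 + sqrt(25166) + I*sqrt(1585)/5)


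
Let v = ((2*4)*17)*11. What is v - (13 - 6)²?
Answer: 1447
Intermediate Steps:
v = 1496 (v = (8*17)*11 = 136*11 = 1496)
v - (13 - 6)² = 1496 - (13 - 6)² = 1496 - 1*7² = 1496 - 1*49 = 1496 - 49 = 1447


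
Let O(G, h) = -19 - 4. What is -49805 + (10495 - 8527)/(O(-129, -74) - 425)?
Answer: -1394663/28 ≈ -49809.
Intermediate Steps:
O(G, h) = -23
-49805 + (10495 - 8527)/(O(-129, -74) - 425) = -49805 + (10495 - 8527)/(-23 - 425) = -49805 + 1968/(-448) = -49805 + 1968*(-1/448) = -49805 - 123/28 = -1394663/28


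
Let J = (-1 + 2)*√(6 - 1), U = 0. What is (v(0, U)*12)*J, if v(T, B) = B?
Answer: 0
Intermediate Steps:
J = √5 (J = 1*√5 = √5 ≈ 2.2361)
(v(0, U)*12)*J = (0*12)*√5 = 0*√5 = 0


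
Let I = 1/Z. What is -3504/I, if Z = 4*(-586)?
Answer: 8213376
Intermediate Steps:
Z = -2344
I = -1/2344 (I = 1/(-2344) = -1/2344 ≈ -0.00042662)
-3504/I = -3504/(-1/2344) = -3504*(-2344) = 8213376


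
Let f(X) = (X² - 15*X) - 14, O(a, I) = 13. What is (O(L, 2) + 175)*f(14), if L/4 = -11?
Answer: -5264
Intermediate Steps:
L = -44 (L = 4*(-11) = -44)
f(X) = -14 + X² - 15*X
(O(L, 2) + 175)*f(14) = (13 + 175)*(-14 + 14² - 15*14) = 188*(-14 + 196 - 210) = 188*(-28) = -5264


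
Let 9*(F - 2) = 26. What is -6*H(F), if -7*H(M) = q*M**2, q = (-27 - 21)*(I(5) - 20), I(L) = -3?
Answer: 1424896/63 ≈ 22617.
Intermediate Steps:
F = 44/9 (F = 2 + (1/9)*26 = 2 + 26/9 = 44/9 ≈ 4.8889)
q = 1104 (q = (-27 - 21)*(-3 - 20) = -48*(-23) = 1104)
H(M) = -1104*M**2/7
-6*H(F) = -(-6624)*(44/9)**2/7 = -(-6624)*1936/(7*81) = -6*(-712448/189) = 1424896/63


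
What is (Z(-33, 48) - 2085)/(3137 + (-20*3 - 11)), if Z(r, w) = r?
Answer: -353/511 ≈ -0.69080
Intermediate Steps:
(Z(-33, 48) - 2085)/(3137 + (-20*3 - 11)) = (-33 - 2085)/(3137 + (-20*3 - 11)) = -2118/(3137 + (-60 - 11)) = -2118/(3137 - 71) = -2118/3066 = -2118*1/3066 = -353/511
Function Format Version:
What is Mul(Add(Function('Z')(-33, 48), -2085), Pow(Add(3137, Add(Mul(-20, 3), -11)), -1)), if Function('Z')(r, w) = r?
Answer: Rational(-353, 511) ≈ -0.69080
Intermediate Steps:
Mul(Add(Function('Z')(-33, 48), -2085), Pow(Add(3137, Add(Mul(-20, 3), -11)), -1)) = Mul(Add(-33, -2085), Pow(Add(3137, Add(Mul(-20, 3), -11)), -1)) = Mul(-2118, Pow(Add(3137, Add(-60, -11)), -1)) = Mul(-2118, Pow(Add(3137, -71), -1)) = Mul(-2118, Pow(3066, -1)) = Mul(-2118, Rational(1, 3066)) = Rational(-353, 511)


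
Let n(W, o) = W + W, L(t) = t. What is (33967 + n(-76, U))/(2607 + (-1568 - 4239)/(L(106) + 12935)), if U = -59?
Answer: 88196283/6798416 ≈ 12.973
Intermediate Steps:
n(W, o) = 2*W
(33967 + n(-76, U))/(2607 + (-1568 - 4239)/(L(106) + 12935)) = (33967 + 2*(-76))/(2607 + (-1568 - 4239)/(106 + 12935)) = (33967 - 152)/(2607 - 5807/13041) = 33815/(2607 - 5807*1/13041) = 33815/(2607 - 5807/13041) = 33815/(33992080/13041) = 33815*(13041/33992080) = 88196283/6798416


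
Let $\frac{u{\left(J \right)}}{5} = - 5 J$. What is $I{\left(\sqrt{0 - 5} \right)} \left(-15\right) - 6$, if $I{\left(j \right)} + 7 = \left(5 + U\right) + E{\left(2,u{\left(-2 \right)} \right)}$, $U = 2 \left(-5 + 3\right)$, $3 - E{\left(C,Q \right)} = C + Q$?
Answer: $819$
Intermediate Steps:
$u{\left(J \right)} = - 25 J$ ($u{\left(J \right)} = 5 \left(- 5 J\right) = - 25 J$)
$E{\left(C,Q \right)} = 3 - C - Q$ ($E{\left(C,Q \right)} = 3 - \left(C + Q\right) = 3 - C - Q$)
$U = -4$ ($U = 2 \left(-2\right) = -4$)
$I{\left(j \right)} = -55$ ($I{\left(j \right)} = -7 + \left(\left(5 - 4\right) - \left(-1 + 50\right)\right) = -7 + \left(1 - 49\right) = -7 - 48 = -55$)
$I{\left(\sqrt{0 - 5} \right)} \left(-15\right) - 6 = \left(-55\right) \left(-15\right) - 6 = 825 - 6 = 819$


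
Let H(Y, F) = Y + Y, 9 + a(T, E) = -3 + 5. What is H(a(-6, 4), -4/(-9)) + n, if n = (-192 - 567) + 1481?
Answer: 708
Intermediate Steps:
n = 722 (n = -759 + 1481 = 722)
a(T, E) = -7 (a(T, E) = -9 + (-3 + 5) = -9 + 2 = -7)
H(Y, F) = 2*Y
H(a(-6, 4), -4/(-9)) + n = 2*(-7) + 722 = -14 + 722 = 708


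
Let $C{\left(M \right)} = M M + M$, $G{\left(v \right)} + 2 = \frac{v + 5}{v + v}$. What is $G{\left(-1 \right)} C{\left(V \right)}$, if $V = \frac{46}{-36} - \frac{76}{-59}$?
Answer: $- \frac{11803}{281961} \approx -0.04186$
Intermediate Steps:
$G{\left(v \right)} = -2 + \frac{5 + v}{2 v}$ ($G{\left(v \right)} = -2 + \frac{v + 5}{v + v} = -2 + \frac{5 + v}{2 v}$)
$V = \frac{11}{1062}$ ($V = 46 \left(- \frac{1}{36}\right) - - \frac{76}{59} = - \frac{23}{18} + \frac{76}{59} = \frac{11}{1062} \approx 0.010358$)
$C{\left(M \right)} = M + M^{2}$ ($C{\left(M \right)} = M^{2} + M = M + M^{2}$)
$G{\left(-1 \right)} C{\left(V \right)} = \frac{5 - -3}{2 \left(-1\right)} \frac{11 \left(1 + \frac{11}{1062}\right)}{1062} = \frac{1}{2} \left(-1\right) \left(5 + 3\right) \frac{11}{1062} \cdot \frac{1073}{1062} = \frac{1}{2} \left(-1\right) 8 \cdot \frac{11803}{1127844} = \left(-4\right) \frac{11803}{1127844} = - \frac{11803}{281961}$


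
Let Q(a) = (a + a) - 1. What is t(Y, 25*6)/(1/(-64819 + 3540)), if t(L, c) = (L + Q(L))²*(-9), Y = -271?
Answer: 365428982556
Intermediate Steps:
Q(a) = -1 + 2*a (Q(a) = 2*a - 1 = -1 + 2*a)
t(L, c) = -9*(-1 + 3*L)² (t(L, c) = (L + (-1 + 2*L))²*(-9) = (-1 + 3*L)²*(-9) = -9*(-1 + 3*L)²)
t(Y, 25*6)/(1/(-64819 + 3540)) = (-9*(-1 + 3*(-271))²)/(1/(-64819 + 3540)) = (-9*(-1 - 813)²)/(1/(-61279)) = (-9*(-814)²)/(-1/61279) = -9*662596*(-61279) = -5963364*(-61279) = 365428982556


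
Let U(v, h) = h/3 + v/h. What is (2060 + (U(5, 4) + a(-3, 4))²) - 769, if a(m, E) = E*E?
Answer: 235633/144 ≈ 1636.3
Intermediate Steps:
a(m, E) = E²
U(v, h) = h/3 + v/h (U(v, h) = h*(⅓) + v/h = h/3 + v/h)
(2060 + (U(5, 4) + a(-3, 4))²) - 769 = (2060 + (((⅓)*4 + 5/4) + 4²)²) - 769 = (2060 + ((4/3 + 5*(¼)) + 16)²) - 769 = (2060 + ((4/3 + 5/4) + 16)²) - 769 = (2060 + (31/12 + 16)²) - 769 = (2060 + (223/12)²) - 769 = (2060 + 49729/144) - 769 = 346369/144 - 769 = 235633/144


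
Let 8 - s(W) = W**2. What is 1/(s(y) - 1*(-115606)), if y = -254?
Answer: 1/51098 ≈ 1.9570e-5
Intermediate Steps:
s(W) = 8 - W**2
1/(s(y) - 1*(-115606)) = 1/((8 - 1*(-254)**2) - 1*(-115606)) = 1/((8 - 1*64516) + 115606) = 1/((8 - 64516) + 115606) = 1/(-64508 + 115606) = 1/51098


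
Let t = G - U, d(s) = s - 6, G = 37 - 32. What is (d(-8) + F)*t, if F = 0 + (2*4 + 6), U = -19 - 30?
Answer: 0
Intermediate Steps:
U = -49
G = 5
d(s) = -6 + s
F = 14 (F = 0 + (8 + 6) = 0 + 14 = 14)
t = 54 (t = 5 - 1*(-49) = 5 + 49 = 54)
(d(-8) + F)*t = ((-6 - 8) + 14)*54 = (-14 + 14)*54 = 0*54 = 0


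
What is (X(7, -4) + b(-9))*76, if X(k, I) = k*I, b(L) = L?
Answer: -2812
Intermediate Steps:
X(k, I) = I*k
(X(7, -4) + b(-9))*76 = (-4*7 - 9)*76 = (-28 - 9)*76 = -37*76 = -2812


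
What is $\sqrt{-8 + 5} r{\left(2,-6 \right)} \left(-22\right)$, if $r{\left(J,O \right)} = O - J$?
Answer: $176 i \sqrt{3} \approx 304.84 i$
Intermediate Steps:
$\sqrt{-8 + 5} r{\left(2,-6 \right)} \left(-22\right) = \sqrt{-8 + 5} \left(-6 - 2\right) \left(-22\right) = \sqrt{-3} \left(-6 - 2\right) \left(-22\right) = i \sqrt{3} \left(-8\right) \left(-22\right) = - 8 i \sqrt{3} \left(-22\right) = 176 i \sqrt{3}$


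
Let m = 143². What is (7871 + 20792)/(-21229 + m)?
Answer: -28663/780 ≈ -36.747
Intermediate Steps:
m = 20449
(7871 + 20792)/(-21229 + m) = (7871 + 20792)/(-21229 + 20449) = 28663/(-780) = 28663*(-1/780) = -28663/780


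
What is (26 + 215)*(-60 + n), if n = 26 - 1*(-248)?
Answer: 51574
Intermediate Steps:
n = 274 (n = 26 + 248 = 274)
(26 + 215)*(-60 + n) = (26 + 215)*(-60 + 274) = 241*214 = 51574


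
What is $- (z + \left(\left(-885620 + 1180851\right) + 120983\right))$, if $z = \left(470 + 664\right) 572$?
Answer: $-1064862$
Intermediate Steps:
$z = 648648$ ($z = 1134 \cdot 572 = 648648$)
$- (z + \left(\left(-885620 + 1180851\right) + 120983\right)) = - (648648 + \left(\left(-885620 + 1180851\right) + 120983\right)) = - (648648 + \left(295231 + 120983\right)) = - (648648 + 416214) = \left(-1\right) 1064862 = -1064862$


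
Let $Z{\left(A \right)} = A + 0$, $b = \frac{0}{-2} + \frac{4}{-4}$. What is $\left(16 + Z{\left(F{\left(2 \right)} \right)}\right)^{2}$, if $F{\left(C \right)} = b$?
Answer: $225$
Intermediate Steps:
$b = -1$ ($b = 0 \left(- \frac{1}{2}\right) + 4 \left(- \frac{1}{4}\right) = 0 - 1 = -1$)
$F{\left(C \right)} = -1$
$Z{\left(A \right)} = A$
$\left(16 + Z{\left(F{\left(2 \right)} \right)}\right)^{2} = \left(16 - 1\right)^{2} = 15^{2} = 225$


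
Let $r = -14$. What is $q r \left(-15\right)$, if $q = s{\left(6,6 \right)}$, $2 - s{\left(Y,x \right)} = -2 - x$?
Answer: $2100$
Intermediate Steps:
$s{\left(Y,x \right)} = 4 + x$ ($s{\left(Y,x \right)} = 2 - \left(-2 - x\right) = 2 + \left(2 + x\right) = 4 + x$)
$q = 10$ ($q = 4 + 6 = 10$)
$q r \left(-15\right) = 10 \left(-14\right) \left(-15\right) = \left(-140\right) \left(-15\right) = 2100$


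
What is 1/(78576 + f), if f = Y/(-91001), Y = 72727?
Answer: 91001/7150421849 ≈ 1.2727e-5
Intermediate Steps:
f = -72727/91001 (f = 72727/(-91001) = 72727*(-1/91001) = -72727/91001 ≈ -0.79919)
1/(78576 + f) = 1/(78576 - 72727/91001) = 1/(7150421849/91001) = 91001/7150421849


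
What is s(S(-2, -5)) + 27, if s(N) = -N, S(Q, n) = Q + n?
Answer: 34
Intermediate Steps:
s(S(-2, -5)) + 27 = -(-2 - 5) + 27 = -1*(-7) + 27 = 7 + 27 = 34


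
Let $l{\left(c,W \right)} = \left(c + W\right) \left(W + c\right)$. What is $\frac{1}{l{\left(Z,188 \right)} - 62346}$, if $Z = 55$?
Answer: $- \frac{1}{3297} \approx -0.00030331$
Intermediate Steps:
$l{\left(c,W \right)} = \left(W + c\right)^{2}$ ($l{\left(c,W \right)} = \left(W + c\right) \left(W + c\right) = \left(W + c\right)^{2}$)
$\frac{1}{l{\left(Z,188 \right)} - 62346} = \frac{1}{\left(188 + 55\right)^{2} - 62346} = \frac{1}{243^{2} - 62346} = \frac{1}{59049 - 62346} = \frac{1}{-3297} = - \frac{1}{3297}$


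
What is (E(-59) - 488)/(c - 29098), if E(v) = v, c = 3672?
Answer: 547/25426 ≈ 0.021513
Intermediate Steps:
(E(-59) - 488)/(c - 29098) = (-59 - 488)/(3672 - 29098) = -547/(-25426) = -547*(-1/25426) = 547/25426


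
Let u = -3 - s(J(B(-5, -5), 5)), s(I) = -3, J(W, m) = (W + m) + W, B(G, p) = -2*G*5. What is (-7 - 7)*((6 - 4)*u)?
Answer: 0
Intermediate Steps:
B(G, p) = -10*G
J(W, m) = m + 2*W
u = 0 (u = -3 - 1*(-3) = -3 + 3 = 0)
(-7 - 7)*((6 - 4)*u) = (-7 - 7)*((6 - 4)*0) = -28*0 = -14*0 = 0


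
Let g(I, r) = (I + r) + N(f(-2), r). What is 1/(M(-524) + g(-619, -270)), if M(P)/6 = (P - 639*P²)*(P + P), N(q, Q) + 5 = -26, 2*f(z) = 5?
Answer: 1/1103258448424 ≈ 9.0641e-13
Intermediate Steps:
f(z) = 5/2 (f(z) = (½)*5 = 5/2)
N(q, Q) = -31 (N(q, Q) = -5 - 26 = -31)
M(P) = 12*P*(P - 639*P²) (M(P) = 6*((P - 639*P²)*(P + P)) = 6*((P - 639*P²)*(2*P)) = 6*(2*P*(P - 639*P²)) = 12*P*(P - 639*P²))
g(I, r) = -31 + I + r (g(I, r) = (I + r) - 31 = -31 + I + r)
1/(M(-524) + g(-619, -270)) = 1/((-524)²*(12 - 7668*(-524)) + (-31 - 619 - 270)) = 1/(274576*(12 + 4018032) - 920) = 1/(274576*4018044 - 920) = 1/(1103258449344 - 920) = 1/1103258448424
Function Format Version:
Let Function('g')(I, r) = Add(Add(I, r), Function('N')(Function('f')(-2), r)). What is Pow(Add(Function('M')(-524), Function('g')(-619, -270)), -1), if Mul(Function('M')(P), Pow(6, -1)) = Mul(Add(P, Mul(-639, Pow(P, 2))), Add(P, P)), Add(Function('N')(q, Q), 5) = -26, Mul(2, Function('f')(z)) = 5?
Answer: Rational(1, 1103258448424) ≈ 9.0641e-13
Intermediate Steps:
Function('f')(z) = Rational(5, 2) (Function('f')(z) = Mul(Rational(1, 2), 5) = Rational(5, 2))
Function('N')(q, Q) = -31 (Function('N')(q, Q) = Add(-5, -26) = -31)
Function('M')(P) = Mul(12, P, Add(P, Mul(-639, Pow(P, 2)))) (Function('M')(P) = Mul(6, Mul(Add(P, Mul(-639, Pow(P, 2))), Add(P, P))) = Mul(6, Mul(Add(P, Mul(-639, Pow(P, 2))), Mul(2, P))) = Mul(6, Mul(2, P, Add(P, Mul(-639, Pow(P, 2))))) = Mul(12, P, Add(P, Mul(-639, Pow(P, 2)))))
Function('g')(I, r) = Add(-31, I, r) (Function('g')(I, r) = Add(Add(I, r), -31) = Add(-31, I, r))
Pow(Add(Function('M')(-524), Function('g')(-619, -270)), -1) = Pow(Add(Mul(Pow(-524, 2), Add(12, Mul(-7668, -524))), Add(-31, -619, -270)), -1) = Pow(Add(Mul(274576, Add(12, 4018032)), -920), -1) = Pow(Add(Mul(274576, 4018044), -920), -1) = Pow(Add(1103258449344, -920), -1) = Pow(1103258448424, -1) = Rational(1, 1103258448424)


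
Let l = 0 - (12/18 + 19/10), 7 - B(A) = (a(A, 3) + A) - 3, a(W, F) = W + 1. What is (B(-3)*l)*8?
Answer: -308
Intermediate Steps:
a(W, F) = 1 + W
B(A) = 9 - 2*A (B(A) = 7 - (((1 + A) + A) - 3) = 7 - ((1 + 2*A) - 3) = 7 - (-2 + 2*A) = 7 + (2 - 2*A) = 9 - 2*A)
l = -77/30 (l = 0 - (12*(1/18) + 19*(⅒)) = 0 - (⅔ + 19/10) = 0 - 1*77/30 = 0 - 77/30 = -77/30 ≈ -2.5667)
(B(-3)*l)*8 = ((9 - 2*(-3))*(-77/30))*8 = ((9 + 6)*(-77/30))*8 = (15*(-77/30))*8 = -77/2*8 = -308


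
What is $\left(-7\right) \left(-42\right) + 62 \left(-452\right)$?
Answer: $-27730$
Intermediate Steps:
$\left(-7\right) \left(-42\right) + 62 \left(-452\right) = 294 - 28024 = -27730$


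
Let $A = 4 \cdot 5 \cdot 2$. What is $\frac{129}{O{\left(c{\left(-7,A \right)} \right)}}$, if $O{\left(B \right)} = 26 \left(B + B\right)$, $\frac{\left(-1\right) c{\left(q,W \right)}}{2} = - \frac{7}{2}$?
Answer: $\frac{129}{364} \approx 0.3544$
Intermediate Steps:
$A = 40$ ($A = 20 \cdot 2 = 40$)
$c{\left(q,W \right)} = 7$ ($c{\left(q,W \right)} = - 2 \left(- \frac{7}{2}\right) = - 2 \left(\left(-7\right) \frac{1}{2}\right) = \left(-2\right) \left(- \frac{7}{2}\right) = 7$)
$O{\left(B \right)} = 52 B$ ($O{\left(B \right)} = 26 \cdot 2 B = 52 B$)
$\frac{129}{O{\left(c{\left(-7,A \right)} \right)}} = \frac{129}{52 \cdot 7} = \frac{129}{364}$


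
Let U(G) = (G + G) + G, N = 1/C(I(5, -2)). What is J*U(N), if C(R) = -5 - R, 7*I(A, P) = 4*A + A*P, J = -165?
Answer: 77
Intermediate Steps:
I(A, P) = 4*A/7 + A*P/7 (I(A, P) = (4*A + A*P)/7 = 4*A/7 + A*P/7)
N = -7/45 (N = 1/(-5 - 5*(4 - 2)/7) = 1/(-5 - 5*2/7) = 1/(-5 - 1*10/7) = 1/(-5 - 10/7) = 1/(-45/7) = -7/45 ≈ -0.15556)
U(G) = 3*G (U(G) = 2*G + G = 3*G)
J*U(N) = -495*(-7)/45 = -165*(-7/15) = 77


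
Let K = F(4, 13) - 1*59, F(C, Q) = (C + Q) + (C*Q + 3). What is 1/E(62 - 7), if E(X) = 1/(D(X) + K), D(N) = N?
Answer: 68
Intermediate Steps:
F(C, Q) = 3 + C + Q + C*Q (F(C, Q) = (C + Q) + (3 + C*Q) = 3 + C + Q + C*Q)
K = 13 (K = (3 + 4 + 13 + 4*13) - 1*59 = (3 + 4 + 13 + 52) - 59 = 72 - 59 = 13)
E(X) = 1/(13 + X) (E(X) = 1/(X + 13) = 1/(13 + X))
1/E(62 - 7) = 1/(1/(13 + (62 - 7))) = 1/(1/(13 + 55)) = 1/(1/68) = 68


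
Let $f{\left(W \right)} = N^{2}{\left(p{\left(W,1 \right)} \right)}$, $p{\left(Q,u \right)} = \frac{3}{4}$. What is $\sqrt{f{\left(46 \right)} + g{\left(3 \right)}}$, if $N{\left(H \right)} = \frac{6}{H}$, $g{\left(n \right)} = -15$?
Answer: $7$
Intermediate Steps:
$p{\left(Q,u \right)} = \frac{3}{4}$ ($p{\left(Q,u \right)} = 3 \cdot \frac{1}{4} = \frac{3}{4}$)
$f{\left(W \right)} = 64$ ($f{\left(W \right)} = \left(\frac{6}{\frac{3}{4}}\right)^{2} = \left(6 \cdot \frac{4}{3}\right)^{2} = 8^{2} = 64$)
$\sqrt{f{\left(46 \right)} + g{\left(3 \right)}} = \sqrt{64 - 15} = \sqrt{49} = 7$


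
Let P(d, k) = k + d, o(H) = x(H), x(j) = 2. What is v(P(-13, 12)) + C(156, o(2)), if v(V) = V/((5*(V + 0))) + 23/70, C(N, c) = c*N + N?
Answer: 32797/70 ≈ 468.53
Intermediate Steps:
o(H) = 2
P(d, k) = d + k
C(N, c) = N + N*c (C(N, c) = N*c + N = N + N*c)
v(V) = 37/70 (v(V) = V/((5*V)) + 23*(1/70) = V*(1/(5*V)) + 23/70 = ⅕ + 23/70 = 37/70)
v(P(-13, 12)) + C(156, o(2)) = 37/70 + 156*(1 + 2) = 37/70 + 156*3 = 37/70 + 468 = 32797/70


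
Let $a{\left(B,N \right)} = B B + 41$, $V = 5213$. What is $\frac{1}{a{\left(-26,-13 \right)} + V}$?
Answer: $\frac{1}{5930} \approx 0.00016863$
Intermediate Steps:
$a{\left(B,N \right)} = 41 + B^{2}$ ($a{\left(B,N \right)} = B^{2} + 41 = 41 + B^{2}$)
$\frac{1}{a{\left(-26,-13 \right)} + V} = \frac{1}{\left(41 + \left(-26\right)^{2}\right) + 5213} = \frac{1}{\left(41 + 676\right) + 5213} = \frac{1}{717 + 5213} = \frac{1}{5930}$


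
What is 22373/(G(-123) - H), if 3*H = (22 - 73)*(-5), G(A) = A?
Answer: -1721/16 ≈ -107.56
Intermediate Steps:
H = 85 (H = ((22 - 73)*(-5))/3 = (-51*(-5))/3 = (⅓)*255 = 85)
22373/(G(-123) - H) = 22373/(-123 - 1*85) = 22373/(-123 - 85) = 22373/(-208) = 22373*(-1/208) = -1721/16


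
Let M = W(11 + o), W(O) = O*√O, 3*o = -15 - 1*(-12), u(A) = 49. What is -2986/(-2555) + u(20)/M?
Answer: 2986/2555 + 49*√10/100 ≈ 2.7182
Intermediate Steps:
o = -1 (o = (-15 - 1*(-12))/3 = (-15 + 12)/3 = (⅓)*(-3) = -1)
W(O) = O^(3/2)
M = 10*√10 (M = (11 - 1)^(3/2) = 10^(3/2) = 10*√10 ≈ 31.623)
-2986/(-2555) + u(20)/M = -2986/(-2555) + 49/((10*√10)) = -2986*(-1/2555) + 49*(√10/100) = 2986/2555 + 49*√10/100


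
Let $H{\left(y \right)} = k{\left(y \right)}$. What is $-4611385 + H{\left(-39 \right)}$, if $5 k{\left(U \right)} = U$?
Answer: $- \frac{23056964}{5} \approx -4.6114 \cdot 10^{6}$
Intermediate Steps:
$k{\left(U \right)} = \frac{U}{5}$
$H{\left(y \right)} = \frac{y}{5}$
$-4611385 + H{\left(-39 \right)} = -4611385 + \frac{1}{5} \left(-39\right) = -4611385 - \frac{39}{5} = - \frac{23056964}{5}$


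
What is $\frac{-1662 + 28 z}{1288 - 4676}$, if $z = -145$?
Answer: $\frac{2861}{1694} \approx 1.6889$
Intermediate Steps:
$\frac{-1662 + 28 z}{1288 - 4676} = \frac{-1662 + 28 \left(-145\right)}{1288 - 4676} = \frac{-1662 - 4060}{-3388} = \left(-5722\right) \left(- \frac{1}{3388}\right) = \frac{2861}{1694}$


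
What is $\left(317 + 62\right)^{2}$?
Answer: $143641$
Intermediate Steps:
$\left(317 + 62\right)^{2} = 379^{2} = 143641$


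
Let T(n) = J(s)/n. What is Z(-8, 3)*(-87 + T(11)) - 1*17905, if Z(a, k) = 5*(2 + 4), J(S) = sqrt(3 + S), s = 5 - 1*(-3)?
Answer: -20515 + 30*sqrt(11)/11 ≈ -20506.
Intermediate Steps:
s = 8 (s = 5 + 3 = 8)
T(n) = sqrt(11)/n (T(n) = sqrt(3 + 8)/n = sqrt(11)/n)
Z(a, k) = 30 (Z(a, k) = 5*6 = 30)
Z(-8, 3)*(-87 + T(11)) - 1*17905 = 30*(-87 + sqrt(11)/11) - 1*17905 = 30*(-87 + sqrt(11)*(1/11)) - 17905 = 30*(-87 + sqrt(11)/11) - 17905 = (-2610 + 30*sqrt(11)/11) - 17905 = -20515 + 30*sqrt(11)/11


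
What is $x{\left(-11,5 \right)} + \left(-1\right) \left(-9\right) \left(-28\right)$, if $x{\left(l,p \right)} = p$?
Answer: $-247$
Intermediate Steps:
$x{\left(-11,5 \right)} + \left(-1\right) \left(-9\right) \left(-28\right) = 5 + \left(-1\right) \left(-9\right) \left(-28\right) = 5 + 9 \left(-28\right) = 5 - 252 = -247$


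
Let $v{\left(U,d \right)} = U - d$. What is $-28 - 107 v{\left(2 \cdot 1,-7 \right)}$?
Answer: $-991$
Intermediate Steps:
$-28 - 107 v{\left(2 \cdot 1,-7 \right)} = -28 - 107 \left(2 \cdot 1 - -7\right) = -28 - 107 \left(2 + 7\right) = -28 - 963 = -991$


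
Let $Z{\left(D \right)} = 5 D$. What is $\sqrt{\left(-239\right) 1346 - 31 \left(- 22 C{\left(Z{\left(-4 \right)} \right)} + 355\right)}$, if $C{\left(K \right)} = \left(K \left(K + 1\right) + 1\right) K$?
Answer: $i \sqrt{5529539} \approx 2351.5 i$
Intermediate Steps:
$C{\left(K \right)} = K \left(1 + K \left(1 + K\right)\right)$ ($C{\left(K \right)} = \left(K \left(1 + K\right) + 1\right) K = \left(1 + K \left(1 + K\right)\right) K = K \left(1 + K \left(1 + K\right)\right)$)
$\sqrt{\left(-239\right) 1346 - 31 \left(- 22 C{\left(Z{\left(-4 \right)} \right)} + 355\right)} = \sqrt{\left(-239\right) 1346 - 31 \left(- 22 \cdot 5 \left(-4\right) \left(1 + 5 \left(-4\right) + \left(5 \left(-4\right)\right)^{2}\right) + 355\right)} = \sqrt{-321694 - 31 \left(- 22 \left(- 20 \left(1 - 20 + \left(-20\right)^{2}\right)\right) + 355\right)} = \sqrt{-321694 - 31 \left(- 22 \left(- 20 \left(1 - 20 + 400\right)\right) + 355\right)} = \sqrt{-321694 - 31 \left(- 22 \left(\left(-20\right) 381\right) + 355\right)} = \sqrt{-321694 - 31 \left(\left(-22\right) \left(-7620\right) + 355\right)} = \sqrt{-321694 - 31 \left(167640 + 355\right)} = \sqrt{-321694 - 5207845} = \sqrt{-5529539} = i \sqrt{5529539}$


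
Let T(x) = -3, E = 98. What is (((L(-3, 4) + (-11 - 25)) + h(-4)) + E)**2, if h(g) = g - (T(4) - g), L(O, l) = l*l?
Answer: 5329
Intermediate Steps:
L(O, l) = l**2
h(g) = 3 + 2*g (h(g) = g - (-3 - g) = g + (3 + g) = 3 + 2*g)
(((L(-3, 4) + (-11 - 25)) + h(-4)) + E)**2 = (((4**2 + (-11 - 25)) + (3 + 2*(-4))) + 98)**2 = (((16 - 36) + (3 - 8)) + 98)**2 = ((-20 - 5) + 98)**2 = (-25 + 98)**2 = 73**2 = 5329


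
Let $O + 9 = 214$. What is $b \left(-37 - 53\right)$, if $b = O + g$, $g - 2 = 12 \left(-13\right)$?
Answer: $-4590$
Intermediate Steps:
$O = 205$ ($O = -9 + 214 = 205$)
$g = -154$ ($g = 2 + 12 \left(-13\right) = 2 - 156 = -154$)
$b = 51$ ($b = 205 - 154 = 51$)
$b \left(-37 - 53\right) = 51 \left(-37 - 53\right) = 51 \left(-90\right) = -4590$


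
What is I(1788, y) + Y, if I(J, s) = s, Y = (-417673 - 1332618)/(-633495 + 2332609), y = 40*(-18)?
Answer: -1225112371/1699114 ≈ -721.03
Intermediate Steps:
y = -720
Y = -1750291/1699114 ≈ -1.0301
I(1788, y) + Y = -720 - 1750291/1699114 = -1225112371/1699114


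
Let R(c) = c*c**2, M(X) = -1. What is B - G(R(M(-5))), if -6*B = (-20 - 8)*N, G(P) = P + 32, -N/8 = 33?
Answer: -1263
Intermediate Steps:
N = -264 (N = -8*33 = -264)
R(c) = c**3
G(P) = 32 + P
B = -1232 (B = -(-20 - 8)*(-264)/6 = -(-14)*(-264)/3 = -1/6*7392 = -1232)
B - G(R(M(-5))) = -1232 - (32 + (-1)**3) = -1232 - (32 - 1) = -1232 - 1*31 = -1232 - 31 = -1263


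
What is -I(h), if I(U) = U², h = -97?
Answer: -9409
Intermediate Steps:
-I(h) = -1*(-97)² = -1*9409 = -9409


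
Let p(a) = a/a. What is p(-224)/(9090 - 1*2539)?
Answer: 1/6551 ≈ 0.00015265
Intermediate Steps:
p(a) = 1
p(-224)/(9090 - 1*2539) = 1/(9090 - 1*2539) = 1/(9090 - 2539) = 1/6551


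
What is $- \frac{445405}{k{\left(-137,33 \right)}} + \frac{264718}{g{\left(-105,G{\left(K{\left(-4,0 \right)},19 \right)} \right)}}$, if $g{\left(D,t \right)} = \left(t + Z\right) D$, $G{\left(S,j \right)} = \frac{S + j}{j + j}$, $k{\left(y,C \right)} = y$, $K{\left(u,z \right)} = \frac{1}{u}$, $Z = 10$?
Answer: $\frac{69081714743}{22944075} \approx 3010.9$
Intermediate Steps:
$G{\left(S,j \right)} = \frac{S + j}{2 j}$
$g{\left(D,t \right)} = D \left(10 + t\right)$ ($g{\left(D,t \right)} = \left(t + 10\right) D = \left(10 + t\right) D = D \left(10 + t\right)$)
$- \frac{445405}{k{\left(-137,33 \right)}} + \frac{264718}{g{\left(-105,G{\left(K{\left(-4,0 \right)},19 \right)} \right)}} = - \frac{445405}{-137} + \frac{264718}{\left(-105\right) \left(10 + \frac{\frac{1}{-4} + 19}{2 \cdot 19}\right)} = \left(-445405\right) \left(- \frac{1}{137}\right) + \frac{264718}{\left(-105\right) \left(10 + \frac{1}{2} \cdot \frac{1}{19} \left(- \frac{1}{4} + 19\right)\right)} = \frac{445405}{137} + \frac{264718}{\left(-105\right) \left(10 + \frac{1}{2} \cdot \frac{1}{19} \cdot \frac{75}{4}\right)} = \frac{445405}{137} + \frac{264718}{\left(-105\right) \left(10 + \frac{75}{152}\right)} = \frac{445405}{137} + \frac{264718}{\left(-105\right) \frac{1595}{152}} = \frac{445405}{137} + \frac{264718}{- \frac{167475}{152}} = \frac{445405}{137} + 264718 \left(- \frac{152}{167475}\right) = \frac{445405}{137} - \frac{40237136}{167475} = \frac{69081714743}{22944075}$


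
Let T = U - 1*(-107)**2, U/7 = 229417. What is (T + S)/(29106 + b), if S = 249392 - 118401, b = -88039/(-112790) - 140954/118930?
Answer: 2314553176437670/39042579473481 ≈ 59.283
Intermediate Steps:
b = -542772339/1341411470 (b = -88039*(-1/112790) - 140954*1/118930 = 88039/112790 - 70477/59465 = -542772339/1341411470 ≈ -0.40463)
U = 1605919 (U = 7*229417 = 1605919)
T = 1594470 (T = 1605919 - 1*(-107)**2 = 1605919 - 1*11449 = 1605919 - 11449 = 1594470)
S = 130991
(T + S)/(29106 + b) = (1594470 + 130991)/(29106 - 542772339/1341411470) = 1725461/(39042579473481/1341411470) = 1725461*(1341411470/39042579473481) = 2314553176437670/39042579473481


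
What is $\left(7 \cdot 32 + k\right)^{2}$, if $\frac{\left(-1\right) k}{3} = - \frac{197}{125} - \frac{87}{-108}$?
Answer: $\frac{115237844089}{2250000} \approx 51217.0$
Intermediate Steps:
$k = \frac{3467}{1500}$ ($k = - 3 \left(- \frac{197}{125} - \frac{87}{-108}\right) = - 3 \left(\left(-197\right) \frac{1}{125} - - \frac{29}{36}\right) = - 3 \left(- \frac{197}{125} + \frac{29}{36}\right) = \left(-3\right) \left(- \frac{3467}{4500}\right) = \frac{3467}{1500} \approx 2.3113$)
$\left(7 \cdot 32 + k\right)^{2} = \left(7 \cdot 32 + \frac{3467}{1500}\right)^{2} = \left(224 + \frac{3467}{1500}\right)^{2} = \left(\frac{339467}{1500}\right)^{2} = \frac{115237844089}{2250000}$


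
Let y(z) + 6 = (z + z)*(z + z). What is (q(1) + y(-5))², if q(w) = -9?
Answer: 7225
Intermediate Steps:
y(z) = -6 + 4*z² (y(z) = -6 + (z + z)*(z + z) = -6 + (2*z)*(2*z) = -6 + 4*z²)
(q(1) + y(-5))² = (-9 + (-6 + 4*(-5)²))² = (-9 + (-6 + 4*25))² = (-9 + (-6 + 100))² = (-9 + 94)² = 85² = 7225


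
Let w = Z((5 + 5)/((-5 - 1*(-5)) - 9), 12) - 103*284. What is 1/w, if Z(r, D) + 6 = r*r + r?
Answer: -81/2369888 ≈ -3.4179e-5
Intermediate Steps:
Z(r, D) = -6 + r + r**2 (Z(r, D) = -6 + (r*r + r) = -6 + (r**2 + r) = -6 + (r + r**2) = -6 + r + r**2)
w = -2369888/81 (w = (-6 + (5 + 5)/((-5 - 1*(-5)) - 9) + ((5 + 5)/((-5 - 1*(-5)) - 9))**2) - 103*284 = (-6 + 10/((-5 + 5) - 9) + (10/((-5 + 5) - 9))**2) - 29252 = (-6 + 10/(0 - 9) + (10/(0 - 9))**2) - 29252 = (-6 + 10/(-9) + (10/(-9))**2) - 29252 = (-6 + 10*(-1/9) + (10*(-1/9))**2) - 29252 = (-6 - 10/9 + (-10/9)**2) - 29252 = (-6 - 10/9 + 100/81) - 29252 = -476/81 - 29252 = -2369888/81 ≈ -29258.)
1/w = 1/(-2369888/81) = -81/2369888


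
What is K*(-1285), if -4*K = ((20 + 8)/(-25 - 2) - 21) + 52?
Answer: 1039565/108 ≈ 9625.6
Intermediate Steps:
K = -809/108 (K = -(((20 + 8)/(-25 - 2) - 21) + 52)/4 = -((28/(-27) - 21) + 52)/4 = -((28*(-1/27) - 21) + 52)/4 = -((-28/27 - 21) + 52)/4 = -(-595/27 + 52)/4 = -¼*809/27 = -809/108 ≈ -7.4907)
K*(-1285) = -809/108*(-1285) = 1039565/108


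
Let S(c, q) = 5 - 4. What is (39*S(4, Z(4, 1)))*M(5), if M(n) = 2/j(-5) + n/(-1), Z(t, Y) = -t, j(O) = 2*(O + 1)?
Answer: -819/4 ≈ -204.75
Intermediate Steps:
j(O) = 2 + 2*O (j(O) = 2*(1 + O) = 2 + 2*O)
M(n) = -1/4 - n (M(n) = 2/(2 + 2*(-5)) + n/(-1) = 2/(2 - 10) + n*(-1) = 2/(-8) - n = 2*(-1/8) - n = -1/4 - n)
S(c, q) = 1
(39*S(4, Z(4, 1)))*M(5) = (39*1)*(-1/4 - 1*5) = 39*(-1/4 - 5) = 39*(-21/4) = -819/4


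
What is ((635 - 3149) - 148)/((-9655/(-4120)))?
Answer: -2193488/1931 ≈ -1135.9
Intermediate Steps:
((635 - 3149) - 148)/((-9655/(-4120))) = (-2514 - 148)/((-9655*(-1/4120))) = -2662/1931/824 = -2662*824/1931 = -2193488/1931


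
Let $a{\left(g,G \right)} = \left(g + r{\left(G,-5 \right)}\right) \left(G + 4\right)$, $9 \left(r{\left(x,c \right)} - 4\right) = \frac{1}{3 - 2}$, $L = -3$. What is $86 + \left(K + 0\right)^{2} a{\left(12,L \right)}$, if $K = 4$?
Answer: $\frac{3094}{9} \approx 343.78$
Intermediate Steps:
$r{\left(x,c \right)} = \frac{37}{9}$ ($r{\left(x,c \right)} = 4 + \frac{1}{9 \left(3 - 2\right)} = 4 + \frac{1}{9 \cdot 1} = 4 + \frac{1}{9} \cdot 1 = 4 + \frac{1}{9} = \frac{37}{9}$)
$a{\left(g,G \right)} = \left(4 + G\right) \left(\frac{37}{9} + g\right)$ ($a{\left(g,G \right)} = \left(g + \frac{37}{9}\right) \left(G + 4\right) = \left(\frac{37}{9} + g\right) \left(4 + G\right) = \left(4 + G\right) \left(\frac{37}{9} + g\right)$)
$86 + \left(K + 0\right)^{2} a{\left(12,L \right)} = 86 + \left(4 + 0\right)^{2} \left(\frac{148}{9} + 4 \cdot 12 + \frac{37}{9} \left(-3\right) - 36\right) = 86 + 4^{2} \left(\frac{148}{9} + 48 - \frac{37}{3} - 36\right) = 86 + 16 \cdot \frac{145}{9} = 86 + \frac{2320}{9} = \frac{3094}{9}$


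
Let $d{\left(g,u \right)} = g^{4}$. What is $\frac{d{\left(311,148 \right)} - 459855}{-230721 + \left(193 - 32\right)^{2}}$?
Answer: $- \frac{4677245993}{102400} \approx -45676.0$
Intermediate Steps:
$\frac{d{\left(311,148 \right)} - 459855}{-230721 + \left(193 - 32\right)^{2}} = \frac{311^{4} - 459855}{-230721 + \left(193 - 32\right)^{2}} = \frac{9354951841 - 459855}{-230721 + 161^{2}} = \frac{9354491986}{-230721 + 25921} = \frac{9354491986}{-204800} = 9354491986 \left(- \frac{1}{204800}\right) = - \frac{4677245993}{102400}$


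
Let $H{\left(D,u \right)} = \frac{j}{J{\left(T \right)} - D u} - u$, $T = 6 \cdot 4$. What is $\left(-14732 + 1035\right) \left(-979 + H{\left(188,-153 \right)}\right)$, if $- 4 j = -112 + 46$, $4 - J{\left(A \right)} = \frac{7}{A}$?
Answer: $\frac{7811271087838}{690425} \approx 1.1314 \cdot 10^{7}$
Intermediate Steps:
$T = 24$
$J{\left(A \right)} = 4 - \frac{7}{A}$
$j = \frac{33}{2}$ ($j = - \frac{-112 + 46}{4} = \left(- \frac{1}{4}\right) \left(-66\right) = \frac{33}{2} \approx 16.5$)
$H{\left(D,u \right)} = - u + \frac{33}{2 \left(\frac{89}{24} - D u\right)}$ ($H{\left(D,u \right)} = \frac{33}{2 \left(\left(4 - \frac{7}{24}\right) - D u\right)} - u = \frac{33}{2 \left(\frac{89}{24} - D u\right)} - u = - u + \frac{33}{2 \left(\frac{89}{24} - D u\right)}$)
$\left(-14732 + 1035\right) \left(-979 + H{\left(188,-153 \right)}\right) = \left(-14732 + 1035\right) \left(-979 + \frac{-396 + 89 \left(-153\right) - 4512 \left(-153\right)^{2}}{-89 + 24 \cdot 188 \left(-153\right)}\right) = - 13697 \left(-979 + \frac{-396 - 13617 - 4512 \cdot 23409}{-89 - 690336}\right) = - 13697 \left(-979 + \frac{-396 - 13617 - 105621408}{-690425}\right) = - 13697 \left(-979 - - \frac{105635421}{690425}\right) = - 13697 \left(-979 + \frac{105635421}{690425}\right) = \left(-13697\right) \left(- \frac{570290654}{690425}\right) = \frac{7811271087838}{690425}$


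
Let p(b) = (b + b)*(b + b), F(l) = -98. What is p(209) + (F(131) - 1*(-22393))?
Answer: 197019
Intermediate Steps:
p(b) = 4*b**2 (p(b) = (2*b)*(2*b) = 4*b**2)
p(209) + (F(131) - 1*(-22393)) = 4*209**2 + (-98 - 1*(-22393)) = 4*43681 + (-98 + 22393) = 174724 + 22295 = 197019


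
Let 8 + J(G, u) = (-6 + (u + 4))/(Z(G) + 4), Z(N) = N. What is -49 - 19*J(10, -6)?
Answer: 797/7 ≈ 113.86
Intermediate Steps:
J(G, u) = -8 + (-2 + u)/(4 + G) (J(G, u) = -8 + (-6 + (u + 4))/(G + 4) = -8 + (-6 + (4 + u))/(4 + G) = -8 + (-2 + u)/(4 + G))
-49 - 19*J(10, -6) = -49 - 19*(-34 - 6 - 8*10)/(4 + 10) = -49 - 19*(-34 - 6 - 80)/14 = -49 - 19*(-120)/14 = -49 - 19*(-60/7) = -49 + 1140/7 = 797/7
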